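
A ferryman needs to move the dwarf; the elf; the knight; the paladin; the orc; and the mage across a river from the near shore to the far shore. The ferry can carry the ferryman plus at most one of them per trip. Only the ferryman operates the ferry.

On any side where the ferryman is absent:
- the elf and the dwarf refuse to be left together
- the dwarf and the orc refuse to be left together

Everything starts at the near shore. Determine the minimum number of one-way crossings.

Counting alone: the ferryman can take at most 1 across per trip to the far shore, so moving all 6 needs at least 6 loaded trips out, with a return between consecutive ones — at least 11 crossings.
The safety rule pushes this higher. Following every safe sequence of crossings, the most of the 6 that can be at the far shore as the ferry arrives there on crossing 11 is 5 — never all 6.
So no plan with fewer than 13 crossings exists, and this one achieves 13:
1. Ferryman goes to the far shore with the dwarf.  [the near shore: the elf, the knight, the mage, the orc, the paladin | the far shore: the dwarf]
2. Ferryman goes back to the near shore alone.  [the near shore: the elf, the knight, the mage, the orc, the paladin | the far shore: the dwarf]
3. Ferryman goes to the far shore with the elf.  [the near shore: the knight, the mage, the orc, the paladin | the far shore: the dwarf, the elf]
4. Ferryman goes back to the near shore with the dwarf.  [the near shore: the dwarf, the knight, the mage, the orc, the paladin | the far shore: the elf]
5. Ferryman goes to the far shore with the orc.  [the near shore: the dwarf, the knight, the mage, the paladin | the far shore: the elf, the orc]
6. Ferryman goes back to the near shore alone.  [the near shore: the dwarf, the knight, the mage, the paladin | the far shore: the elf, the orc]
7. Ferryman goes to the far shore with the knight.  [the near shore: the dwarf, the mage, the paladin | the far shore: the elf, the knight, the orc]
8. Ferryman goes back to the near shore alone.  [the near shore: the dwarf, the mage, the paladin | the far shore: the elf, the knight, the orc]
9. Ferryman goes to the far shore with the paladin.  [the near shore: the dwarf, the mage | the far shore: the elf, the knight, the orc, the paladin]
10. Ferryman goes back to the near shore alone.  [the near shore: the dwarf, the mage | the far shore: the elf, the knight, the orc, the paladin]
11. Ferryman goes to the far shore with the mage.  [the near shore: the dwarf | the far shore: the elf, the knight, the mage, the orc, the paladin]
12. Ferryman goes back to the near shore alone.  [the near shore: the dwarf | the far shore: the elf, the knight, the mage, the orc, the paladin]
13. Ferryman goes to the far shore with the dwarf.  [the near shore: — | the far shore: the dwarf, the elf, the knight, the mage, the orc, the paladin]

13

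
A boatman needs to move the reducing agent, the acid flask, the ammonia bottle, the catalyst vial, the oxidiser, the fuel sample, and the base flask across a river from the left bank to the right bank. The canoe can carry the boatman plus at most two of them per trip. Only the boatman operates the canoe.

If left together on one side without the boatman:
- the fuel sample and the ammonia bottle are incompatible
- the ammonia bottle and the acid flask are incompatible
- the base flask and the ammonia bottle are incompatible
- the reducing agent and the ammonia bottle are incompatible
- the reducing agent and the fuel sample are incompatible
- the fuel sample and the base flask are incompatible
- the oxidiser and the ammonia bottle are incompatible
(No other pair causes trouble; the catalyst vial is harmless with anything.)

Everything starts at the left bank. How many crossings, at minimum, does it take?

Counting alone: the boatman can take at most 2 across per trip to the right bank, so moving all 7 needs at least 4 loaded trips out, with a return between consecutive ones — at least 7 crossings.
The safety rule pushes this higher. Following every safe sequence of crossings, the most of the 7 that can be at the right bank as the canoe arrives there on crossings 7, 9 is 5, 6 respectively — never all 7.
So no plan with fewer than 11 crossings exists, and this one achieves 11:
1. Boatman goes to the right bank with the ammonia bottle and the fuel sample.  [the left bank: the acid flask, the base flask, the catalyst vial, the oxidiser, the reducing agent | the right bank: the ammonia bottle, the fuel sample]
2. Boatman goes back to the left bank with the ammonia bottle.  [the left bank: the acid flask, the ammonia bottle, the base flask, the catalyst vial, the oxidiser, the reducing agent | the right bank: the fuel sample]
3. Boatman goes to the right bank with the acid flask and the ammonia bottle.  [the left bank: the base flask, the catalyst vial, the oxidiser, the reducing agent | the right bank: the acid flask, the ammonia bottle, the fuel sample]
4. Boatman goes back to the left bank with the ammonia bottle.  [the left bank: the ammonia bottle, the base flask, the catalyst vial, the oxidiser, the reducing agent | the right bank: the acid flask, the fuel sample]
5. Boatman goes to the right bank with the ammonia bottle and the catalyst vial.  [the left bank: the base flask, the oxidiser, the reducing agent | the right bank: the acid flask, the ammonia bottle, the catalyst vial, the fuel sample]
6. Boatman goes back to the left bank with the ammonia bottle.  [the left bank: the ammonia bottle, the base flask, the oxidiser, the reducing agent | the right bank: the acid flask, the catalyst vial, the fuel sample]
7. Boatman goes to the right bank with the ammonia bottle and the oxidiser.  [the left bank: the base flask, the reducing agent | the right bank: the acid flask, the ammonia bottle, the catalyst vial, the fuel sample, the oxidiser]
8. Boatman goes back to the left bank with the ammonia bottle.  [the left bank: the ammonia bottle, the base flask, the reducing agent | the right bank: the acid flask, the catalyst vial, the fuel sample, the oxidiser]
9. Boatman goes to the right bank with the base flask and the reducing agent.  [the left bank: the ammonia bottle | the right bank: the acid flask, the base flask, the catalyst vial, the fuel sample, the oxidiser, the reducing agent]
10. Boatman goes back to the left bank with the fuel sample.  [the left bank: the ammonia bottle, the fuel sample | the right bank: the acid flask, the base flask, the catalyst vial, the oxidiser, the reducing agent]
11. Boatman goes to the right bank with the ammonia bottle and the fuel sample.  [the left bank: — | the right bank: the acid flask, the ammonia bottle, the base flask, the catalyst vial, the fuel sample, the oxidiser, the reducing agent]

11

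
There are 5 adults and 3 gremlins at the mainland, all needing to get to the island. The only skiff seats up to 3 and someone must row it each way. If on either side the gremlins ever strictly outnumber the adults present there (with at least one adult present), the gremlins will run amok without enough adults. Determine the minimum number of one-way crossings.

Counting alone: each trip to the island takes at most 3 across and each return brings at least 1 back, so after t trips out (and t−1 returns) at most 3t − (t−1) of the 8 are across; that first reaches 8 at t = 4, so at least 7 crossings are needed.
The plan below uses exactly 7 crossings, so it is optimal:
1. 2 gremlins → the island.  (the mainland: 5A 1G; the island: 0A 2G)
2. 1 gremlin ← the mainland.  (the mainland: 5A 2G; the island: 0A 1G)
3. 2 adults and 1 gremlin → the island.  (the mainland: 3A 1G; the island: 2A 2G)
4. 1 gremlin ← the mainland.  (the mainland: 3A 2G; the island: 2A 1G)
5. 1 adult and 2 gremlins → the island.  (the mainland: 2A 0G; the island: 3A 3G)
6. 1 gremlin ← the mainland.  (the mainland: 2A 1G; the island: 3A 2G)
7. 2 adults and 1 gremlin → the island.  (the mainland: 0A 0G; the island: 5A 3G)

7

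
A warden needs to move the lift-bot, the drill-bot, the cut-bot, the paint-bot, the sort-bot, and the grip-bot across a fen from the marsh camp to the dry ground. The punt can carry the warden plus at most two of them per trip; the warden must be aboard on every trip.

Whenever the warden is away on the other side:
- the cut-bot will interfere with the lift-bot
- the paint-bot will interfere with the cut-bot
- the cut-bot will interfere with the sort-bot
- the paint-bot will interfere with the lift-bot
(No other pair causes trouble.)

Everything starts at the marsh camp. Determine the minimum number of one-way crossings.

Counting alone: the warden can take at most 2 across per trip to the dry ground, so moving all 6 needs at least 3 loaded trips out, with a return between consecutive ones — at least 5 crossings.
The safety rule pushes this higher. Following every safe sequence of crossings, the most of the 6 that can be at the dry ground as the punt arrives there on crossings 5, 7 is 4, 5 respectively — never all 6.
So no plan with fewer than 9 crossings exists, and this one achieves 9:
1. Warden goes to the dry ground with the cut-bot and the lift-bot.  [the marsh camp: the drill-bot, the grip-bot, the paint-bot, the sort-bot | the dry ground: the cut-bot, the lift-bot]
2. Warden goes back to the marsh camp with the lift-bot.  [the marsh camp: the drill-bot, the grip-bot, the lift-bot, the paint-bot, the sort-bot | the dry ground: the cut-bot]
3. Warden goes to the dry ground with the drill-bot and the lift-bot.  [the marsh camp: the grip-bot, the paint-bot, the sort-bot | the dry ground: the cut-bot, the drill-bot, the lift-bot]
4. Warden goes back to the marsh camp with the lift-bot.  [the marsh camp: the grip-bot, the lift-bot, the paint-bot, the sort-bot | the dry ground: the cut-bot, the drill-bot]
5. Warden goes to the dry ground with the lift-bot and the sort-bot.  [the marsh camp: the grip-bot, the paint-bot | the dry ground: the cut-bot, the drill-bot, the lift-bot, the sort-bot]
6. Warden goes back to the marsh camp with the cut-bot.  [the marsh camp: the cut-bot, the grip-bot, the paint-bot | the dry ground: the drill-bot, the lift-bot, the sort-bot]
7. Warden goes to the dry ground with the cut-bot and the grip-bot.  [the marsh camp: the paint-bot | the dry ground: the cut-bot, the drill-bot, the grip-bot, the lift-bot, the sort-bot]
8. Warden goes back to the marsh camp with the cut-bot.  [the marsh camp: the cut-bot, the paint-bot | the dry ground: the drill-bot, the grip-bot, the lift-bot, the sort-bot]
9. Warden goes to the dry ground with the cut-bot and the paint-bot.  [the marsh camp: — | the dry ground: the cut-bot, the drill-bot, the grip-bot, the lift-bot, the paint-bot, the sort-bot]

9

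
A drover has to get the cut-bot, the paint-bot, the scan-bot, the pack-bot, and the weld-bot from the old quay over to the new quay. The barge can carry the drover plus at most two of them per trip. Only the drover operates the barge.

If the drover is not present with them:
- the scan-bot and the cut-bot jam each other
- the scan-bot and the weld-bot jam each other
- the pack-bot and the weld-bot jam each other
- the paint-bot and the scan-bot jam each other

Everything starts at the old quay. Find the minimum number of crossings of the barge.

Counting alone: the drover can take at most 2 across per trip to the new quay, so moving all 5 needs at least 3 loaded trips out, with a return between consecutive ones — at least 5 crossings.
The plan below uses exactly 5 crossings, so it is optimal:
1. Drover goes to the new quay with the pack-bot and the scan-bot.  [the old quay: the cut-bot, the paint-bot, the weld-bot | the new quay: the pack-bot, the scan-bot]
2. Drover goes back to the old quay alone.  [the old quay: the cut-bot, the paint-bot, the weld-bot | the new quay: the pack-bot, the scan-bot]
3. Drover goes to the new quay with the cut-bot and the paint-bot.  [the old quay: the weld-bot | the new quay: the cut-bot, the pack-bot, the paint-bot, the scan-bot]
4. Drover goes back to the old quay with the scan-bot.  [the old quay: the scan-bot, the weld-bot | the new quay: the cut-bot, the pack-bot, the paint-bot]
5. Drover goes to the new quay with the scan-bot and the weld-bot.  [the old quay: — | the new quay: the cut-bot, the pack-bot, the paint-bot, the scan-bot, the weld-bot]

5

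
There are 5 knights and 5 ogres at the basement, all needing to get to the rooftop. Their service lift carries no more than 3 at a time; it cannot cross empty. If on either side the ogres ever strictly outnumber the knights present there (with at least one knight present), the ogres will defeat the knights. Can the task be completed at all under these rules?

Yes

1. 2 ogres → the rooftop.  (the basement: 5K 3O; the rooftop: 0K 2O)
2. 1 ogre ← the basement.  (the basement: 5K 4O; the rooftop: 0K 1O)
3. 3 ogres → the rooftop.  (the basement: 5K 1O; the rooftop: 0K 4O)
4. 1 ogre ← the basement.  (the basement: 5K 2O; the rooftop: 0K 3O)
5. 3 knights → the rooftop.  (the basement: 2K 2O; the rooftop: 3K 3O)
6. 1 knight and 1 ogre ← the basement.  (the basement: 3K 3O; the rooftop: 2K 2O)
7. 3 knights → the rooftop.  (the basement: 0K 3O; the rooftop: 5K 2O)
8. 1 ogre ← the basement.  (the basement: 0K 4O; the rooftop: 5K 1O)
9. 2 ogres → the rooftop.  (the basement: 0K 2O; the rooftop: 5K 3O)
10. 1 ogre ← the basement.  (the basement: 0K 3O; the rooftop: 5K 2O)
11. 3 ogres → the rooftop.  (the basement: 0K 0O; the rooftop: 5K 5O)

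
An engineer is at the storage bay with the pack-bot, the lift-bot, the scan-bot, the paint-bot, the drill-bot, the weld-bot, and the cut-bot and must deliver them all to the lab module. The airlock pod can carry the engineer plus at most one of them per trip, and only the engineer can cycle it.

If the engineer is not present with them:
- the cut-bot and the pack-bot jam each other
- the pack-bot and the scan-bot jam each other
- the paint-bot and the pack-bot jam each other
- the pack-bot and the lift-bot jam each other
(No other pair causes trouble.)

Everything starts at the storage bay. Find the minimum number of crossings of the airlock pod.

Following every safe sequence of crossings from the start, the most of the 7 that can be at the lab module as the airlock pod arrives there on crossings 1, 3, 5, 7 is 1, 2, 3, 4 respectively; the best ever achieved is 4 of 7.
From crossing 9 on, no configuration arises that was not already reachable earlier: only 44 distinct safe configurations (who is on which side, and where the airlock pod is) can ever be reached, none of them has everyone across, and every continuation just revisits them. So no valid plan exists.

impossible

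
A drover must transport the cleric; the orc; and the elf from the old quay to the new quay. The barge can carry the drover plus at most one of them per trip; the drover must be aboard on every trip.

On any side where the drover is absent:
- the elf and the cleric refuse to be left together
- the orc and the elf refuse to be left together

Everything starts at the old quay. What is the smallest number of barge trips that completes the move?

Counting alone: the drover can take at most 1 across per trip to the new quay, so moving all 3 needs at least 3 loaded trips out, with a return between consecutive ones — at least 5 crossings.
The safety rule pushes this higher. Following every safe sequence of crossings, the most of the 3 that can be at the new quay as the barge arrives there on crossing 5 is 2 — never all 3.
So no plan with fewer than 7 crossings exists, and this one achieves 7:
1. Drover goes to the new quay with the elf.
2. Drover goes back to the old quay alone.
3. Drover goes to the new quay with the cleric.
4. Drover goes back to the old quay with the elf.
5. Drover goes to the new quay with the orc.
6. Drover goes back to the old quay alone.
7. Drover goes to the new quay with the elf.

7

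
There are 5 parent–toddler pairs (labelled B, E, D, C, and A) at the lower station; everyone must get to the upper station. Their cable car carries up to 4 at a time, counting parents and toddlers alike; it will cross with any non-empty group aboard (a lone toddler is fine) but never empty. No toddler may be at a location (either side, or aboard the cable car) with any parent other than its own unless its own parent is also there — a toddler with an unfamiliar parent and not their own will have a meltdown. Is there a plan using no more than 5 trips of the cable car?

Counting alone: each trip to the upper station takes at most 4 across and each return brings at least 1 back, so after t trips out (and t−1 returns) at most 4t − (t−1) of the 10 are across; that first reaches 10 at t = 3, so at least 5 crossings are needed.
The safety rule pushes this higher. Following every safe sequence of crossings, the most of the 10 that can be at the upper station as the cable car arrives there on crossing 5 is 9 — never all 10.
So the move cannot be finished within 5 crossings. (The shortest complete plan takes 7:)
1. parent B and toddler B cross → the upper station.
2. parent B crosses ← the lower station.
3. toddler A, toddler C, toddler D, and toddler E cross → the upper station.
4. toddler B crosses ← the lower station.
5. parent A, parent C, parent D, and parent E cross → the upper station.
6. parent E and toddler E cross ← the lower station.
7. parent B, parent E, toddler B, and toddler E cross → the upper station.

No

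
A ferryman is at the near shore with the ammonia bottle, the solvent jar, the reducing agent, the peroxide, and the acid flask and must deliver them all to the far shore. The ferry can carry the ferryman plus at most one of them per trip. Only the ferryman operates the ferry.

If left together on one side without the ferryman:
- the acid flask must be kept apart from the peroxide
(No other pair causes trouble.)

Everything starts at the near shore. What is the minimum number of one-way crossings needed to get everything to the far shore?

9

Counting alone: the ferryman can take at most 1 across per trip to the far shore, so moving all 5 needs at least 5 loaded trips out, with a return between consecutive ones — at least 9 crossings.
The plan below uses exactly 9 crossings, so it is optimal:
1. Ferryman goes to the far shore with the peroxide.  [the near shore: the acid flask, the ammonia bottle, the reducing agent, the solvent jar | the far shore: the peroxide]
2. Ferryman goes back to the near shore alone.  [the near shore: the acid flask, the ammonia bottle, the reducing agent, the solvent jar | the far shore: the peroxide]
3. Ferryman goes to the far shore with the ammonia bottle.  [the near shore: the acid flask, the reducing agent, the solvent jar | the far shore: the ammonia bottle, the peroxide]
4. Ferryman goes back to the near shore alone.  [the near shore: the acid flask, the reducing agent, the solvent jar | the far shore: the ammonia bottle, the peroxide]
5. Ferryman goes to the far shore with the solvent jar.  [the near shore: the acid flask, the reducing agent | the far shore: the ammonia bottle, the peroxide, the solvent jar]
6. Ferryman goes back to the near shore alone.  [the near shore: the acid flask, the reducing agent | the far shore: the ammonia bottle, the peroxide, the solvent jar]
7. Ferryman goes to the far shore with the reducing agent.  [the near shore: the acid flask | the far shore: the ammonia bottle, the peroxide, the reducing agent, the solvent jar]
8. Ferryman goes back to the near shore alone.  [the near shore: the acid flask | the far shore: the ammonia bottle, the peroxide, the reducing agent, the solvent jar]
9. Ferryman goes to the far shore with the acid flask.  [the near shore: — | the far shore: the acid flask, the ammonia bottle, the peroxide, the reducing agent, the solvent jar]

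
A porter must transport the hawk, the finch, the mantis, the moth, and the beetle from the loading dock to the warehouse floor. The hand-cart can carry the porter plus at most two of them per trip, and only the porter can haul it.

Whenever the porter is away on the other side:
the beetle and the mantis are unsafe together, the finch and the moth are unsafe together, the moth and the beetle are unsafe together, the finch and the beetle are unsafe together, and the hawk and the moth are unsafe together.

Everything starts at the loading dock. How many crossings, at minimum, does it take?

7

Counting alone: the porter can take at most 2 across per trip to the warehouse floor, so moving all 5 needs at least 3 loaded trips out, with a return between consecutive ones — at least 5 crossings.
The safety rule pushes this higher. Following every safe sequence of crossings, the most of the 5 that can be at the warehouse floor as the hand-cart arrives there on crossing 5 is 4 — never all 5.
So no plan with fewer than 7 crossings exists, and this one achieves 7:
1. Porter goes to the warehouse floor with the beetle and the moth.  [the loading dock: the finch, the hawk, the mantis | the warehouse floor: the beetle, the moth]
2. Porter goes back to the loading dock with the moth.  [the loading dock: the finch, the hawk, the mantis, the moth | the warehouse floor: the beetle]
3. Porter goes to the warehouse floor with the finch and the hawk.  [the loading dock: the mantis, the moth | the warehouse floor: the beetle, the finch, the hawk]
4. Porter goes back to the loading dock with the finch.  [the loading dock: the finch, the mantis, the moth | the warehouse floor: the beetle, the hawk]
5. Porter goes to the warehouse floor with the finch and the mantis.  [the loading dock: the moth | the warehouse floor: the beetle, the finch, the hawk, the mantis]
6. Porter goes back to the loading dock with the beetle.  [the loading dock: the beetle, the moth | the warehouse floor: the finch, the hawk, the mantis]
7. Porter goes to the warehouse floor with the beetle and the moth.  [the loading dock: — | the warehouse floor: the beetle, the finch, the hawk, the mantis, the moth]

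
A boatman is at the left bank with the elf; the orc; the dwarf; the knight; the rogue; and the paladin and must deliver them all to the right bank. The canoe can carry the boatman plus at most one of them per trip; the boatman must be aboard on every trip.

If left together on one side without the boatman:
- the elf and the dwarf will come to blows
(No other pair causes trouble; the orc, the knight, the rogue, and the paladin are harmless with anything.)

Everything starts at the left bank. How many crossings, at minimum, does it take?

Counting alone: the boatman can take at most 1 across per trip to the right bank, so moving all 6 needs at least 6 loaded trips out, with a return between consecutive ones — at least 11 crossings.
The plan below uses exactly 11 crossings, so it is optimal:
1. Boatman goes to the right bank with the elf.
2. Boatman goes back to the left bank alone.
3. Boatman goes to the right bank with the orc.
4. Boatman goes back to the left bank alone.
5. Boatman goes to the right bank with the knight.
6. Boatman goes back to the left bank alone.
7. Boatman goes to the right bank with the rogue.
8. Boatman goes back to the left bank alone.
9. Boatman goes to the right bank with the paladin.
10. Boatman goes back to the left bank alone.
11. Boatman goes to the right bank with the dwarf.

11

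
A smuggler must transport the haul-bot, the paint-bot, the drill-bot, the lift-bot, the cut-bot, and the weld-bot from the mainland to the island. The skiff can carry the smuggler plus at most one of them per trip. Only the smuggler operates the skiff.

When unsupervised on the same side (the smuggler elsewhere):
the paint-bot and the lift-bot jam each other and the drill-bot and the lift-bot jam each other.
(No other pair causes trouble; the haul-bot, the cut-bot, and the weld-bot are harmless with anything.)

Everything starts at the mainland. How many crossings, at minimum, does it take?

13

Counting alone: the smuggler can take at most 1 across per trip to the island, so moving all 6 needs at least 6 loaded trips out, with a return between consecutive ones — at least 11 crossings.
The safety rule pushes this higher. Following every safe sequence of crossings, the most of the 6 that can be at the island as the skiff arrives there on crossing 11 is 5 — never all 6.
So no plan with fewer than 13 crossings exists, and this one achieves 13:
1. Smuggler goes to the island with the lift-bot.
2. Smuggler goes back to the mainland alone.
3. Smuggler goes to the island with the haul-bot.
4. Smuggler goes back to the mainland alone.
5. Smuggler goes to the island with the paint-bot.
6. Smuggler goes back to the mainland with the lift-bot.
7. Smuggler goes to the island with the drill-bot.
8. Smuggler goes back to the mainland alone.
9. Smuggler goes to the island with the cut-bot.
10. Smuggler goes back to the mainland alone.
11. Smuggler goes to the island with the weld-bot.
12. Smuggler goes back to the mainland alone.
13. Smuggler goes to the island with the lift-bot.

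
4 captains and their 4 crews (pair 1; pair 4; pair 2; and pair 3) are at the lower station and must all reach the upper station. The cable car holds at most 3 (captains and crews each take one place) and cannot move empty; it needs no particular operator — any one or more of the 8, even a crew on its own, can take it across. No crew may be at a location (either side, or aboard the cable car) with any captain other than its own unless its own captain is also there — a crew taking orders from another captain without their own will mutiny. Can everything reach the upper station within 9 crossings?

Yes

Yes — this plan uses 9 crossings (≤ 9):
1. captain 1 and crew 1 cross → the upper station.
2. captain 1 crosses ← the lower station.
3. captain 1, captain 4, and crew 4 cross → the upper station.
4. captain 1 and crew 1 cross ← the lower station.
5. captain 1, captain 2, and captain 3 cross → the upper station.
6. crew 4 crosses ← the lower station.
7. crew 1 and crew 4 cross → the upper station.
8. crew 1 crosses ← the lower station.
9. crew 1, crew 2, and crew 3 cross → the upper station.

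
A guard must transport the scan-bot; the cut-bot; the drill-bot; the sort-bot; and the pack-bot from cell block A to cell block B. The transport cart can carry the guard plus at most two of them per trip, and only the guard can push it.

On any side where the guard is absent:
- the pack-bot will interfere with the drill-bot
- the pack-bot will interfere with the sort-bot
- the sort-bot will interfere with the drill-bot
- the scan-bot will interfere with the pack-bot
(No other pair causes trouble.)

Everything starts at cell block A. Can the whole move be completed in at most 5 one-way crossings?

Counting alone: the guard can take at most 2 across per trip to cell block B, so moving all 5 needs at least 3 loaded trips out, with a return between consecutive ones — at least 5 crossings.
The safety rule pushes this higher. Following every safe sequence of crossings, the most of the 5 that can be at cell block B as the transport cart arrives there on crossing 5 is 4 — never all 5.
So the move cannot be finished within 5 crossings. (The shortest complete plan takes 7:)
1. Guard goes to cell block B with the drill-bot and the pack-bot.  [cell block A: the cut-bot, the scan-bot, the sort-bot | cell block B: the drill-bot, the pack-bot]
2. Guard goes back to cell block A with the drill-bot.  [cell block A: the cut-bot, the drill-bot, the scan-bot, the sort-bot | cell block B: the pack-bot]
3. Guard goes to cell block B with the drill-bot and the scan-bot.  [cell block A: the cut-bot, the sort-bot | cell block B: the drill-bot, the pack-bot, the scan-bot]
4. Guard goes back to cell block A with the pack-bot.  [cell block A: the cut-bot, the pack-bot, the sort-bot | cell block B: the drill-bot, the scan-bot]
5. Guard goes to cell block B with the cut-bot and the sort-bot.  [cell block A: the pack-bot | cell block B: the cut-bot, the drill-bot, the scan-bot, the sort-bot]
6. Guard goes back to cell block A with the drill-bot.  [cell block A: the drill-bot, the pack-bot | cell block B: the cut-bot, the scan-bot, the sort-bot]
7. Guard goes to cell block B with the drill-bot and the pack-bot.  [cell block A: — | cell block B: the cut-bot, the drill-bot, the pack-bot, the scan-bot, the sort-bot]

No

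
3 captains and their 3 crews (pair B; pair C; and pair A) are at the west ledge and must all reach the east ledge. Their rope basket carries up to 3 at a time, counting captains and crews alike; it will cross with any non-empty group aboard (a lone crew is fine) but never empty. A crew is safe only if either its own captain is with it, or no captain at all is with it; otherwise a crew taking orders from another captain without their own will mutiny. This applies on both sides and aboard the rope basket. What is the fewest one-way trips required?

5

Counting alone: each trip to the east ledge takes at most 3 across and each return brings at least 1 back, so after t trips out (and t−1 returns) at most 3t − (t−1) of the 6 are across; that first reaches 6 at t = 3, so at least 5 crossings are needed.
The plan below uses exactly 5 crossings, so it is optimal:
1. captain B and crew B cross → the east ledge.
2. captain B crosses ← the west ledge.
3. captain A, captain B, and captain C cross → the east ledge.
4. crew B crosses ← the west ledge.
5. crew A, crew B, and crew C cross → the east ledge.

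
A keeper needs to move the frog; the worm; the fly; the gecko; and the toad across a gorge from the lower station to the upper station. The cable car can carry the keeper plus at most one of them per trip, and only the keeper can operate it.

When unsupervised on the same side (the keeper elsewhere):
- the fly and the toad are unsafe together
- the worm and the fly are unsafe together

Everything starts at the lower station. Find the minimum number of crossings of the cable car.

Counting alone: the keeper can take at most 1 across per trip to the upper station, so moving all 5 needs at least 5 loaded trips out, with a return between consecutive ones — at least 9 crossings.
The safety rule pushes this higher. Following every safe sequence of crossings, the most of the 5 that can be at the upper station as the cable car arrives there on crossing 9 is 4 — never all 5.
So no plan with fewer than 11 crossings exists, and this one achieves 11:
1. Keeper goes to the upper station with the fly.  [the lower station: the frog, the gecko, the toad, the worm | the upper station: the fly]
2. Keeper goes back to the lower station alone.  [the lower station: the frog, the gecko, the toad, the worm | the upper station: the fly]
3. Keeper goes to the upper station with the frog.  [the lower station: the gecko, the toad, the worm | the upper station: the fly, the frog]
4. Keeper goes back to the lower station alone.  [the lower station: the gecko, the toad, the worm | the upper station: the fly, the frog]
5. Keeper goes to the upper station with the worm.  [the lower station: the gecko, the toad | the upper station: the fly, the frog, the worm]
6. Keeper goes back to the lower station with the fly.  [the lower station: the fly, the gecko, the toad | the upper station: the frog, the worm]
7. Keeper goes to the upper station with the toad.  [the lower station: the fly, the gecko | the upper station: the frog, the toad, the worm]
8. Keeper goes back to the lower station alone.  [the lower station: the fly, the gecko | the upper station: the frog, the toad, the worm]
9. Keeper goes to the upper station with the gecko.  [the lower station: the fly | the upper station: the frog, the gecko, the toad, the worm]
10. Keeper goes back to the lower station alone.  [the lower station: the fly | the upper station: the frog, the gecko, the toad, the worm]
11. Keeper goes to the upper station with the fly.  [the lower station: — | the upper station: the fly, the frog, the gecko, the toad, the worm]

11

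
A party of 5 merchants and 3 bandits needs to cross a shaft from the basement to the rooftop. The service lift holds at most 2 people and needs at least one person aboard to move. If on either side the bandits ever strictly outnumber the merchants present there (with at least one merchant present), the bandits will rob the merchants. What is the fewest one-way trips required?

Counting alone: each trip to the rooftop takes at most 2 across and each return brings at least 1 back, so after t trips out (and t−1 returns) at most 2t − (t−1) of the 8 are across; that first reaches 8 at t = 7, so at least 13 crossings are needed.
The plan below uses exactly 13 crossings, so it is optimal:
1. 2 bandits → the rooftop.  (the basement: 5M 1B; the rooftop: 0M 2B)
2. 1 bandit ← the basement.  (the basement: 5M 2B; the rooftop: 0M 1B)
3. 2 bandits → the rooftop.  (the basement: 5M 0B; the rooftop: 0M 3B)
4. 1 bandit ← the basement.  (the basement: 5M 1B; the rooftop: 0M 2B)
5. 2 merchants → the rooftop.  (the basement: 3M 1B; the rooftop: 2M 2B)
6. 1 bandit ← the basement.  (the basement: 3M 2B; the rooftop: 2M 1B)
7. 1 merchant and 1 bandit → the rooftop.  (the basement: 2M 1B; the rooftop: 3M 2B)
8. 1 bandit ← the basement.  (the basement: 2M 2B; the rooftop: 3M 1B)
9. 2 bandits → the rooftop.  (the basement: 2M 0B; the rooftop: 3M 3B)
10. 1 bandit ← the basement.  (the basement: 2M 1B; the rooftop: 3M 2B)
11. 1 merchant and 1 bandit → the rooftop.  (the basement: 1M 0B; the rooftop: 4M 3B)
12. 1 bandit ← the basement.  (the basement: 1M 1B; the rooftop: 4M 2B)
13. 1 merchant and 1 bandit → the rooftop.  (the basement: 0M 0B; the rooftop: 5M 3B)

13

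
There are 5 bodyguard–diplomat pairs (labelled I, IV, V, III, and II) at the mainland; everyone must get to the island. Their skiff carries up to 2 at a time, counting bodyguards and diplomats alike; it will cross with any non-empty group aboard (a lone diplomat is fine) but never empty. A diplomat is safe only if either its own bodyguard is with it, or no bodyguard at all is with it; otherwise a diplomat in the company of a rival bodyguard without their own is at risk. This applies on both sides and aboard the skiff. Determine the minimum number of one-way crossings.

impossible

Following every safe sequence of crossings from the start, the most of the 10 that can be at the island as the skiff arrives there on crossings 1, 3, 5, 7 is 2, 3, 4, 5 respectively; the best ever achieved is 5 of 10.
From crossing 9 on, no configuration arises that was not already reachable earlier: only 82 distinct safe configurations (who is on which side, and where the skiff is) can ever be reached, none of them has everyone across, and every continuation just revisits them. So no valid plan exists.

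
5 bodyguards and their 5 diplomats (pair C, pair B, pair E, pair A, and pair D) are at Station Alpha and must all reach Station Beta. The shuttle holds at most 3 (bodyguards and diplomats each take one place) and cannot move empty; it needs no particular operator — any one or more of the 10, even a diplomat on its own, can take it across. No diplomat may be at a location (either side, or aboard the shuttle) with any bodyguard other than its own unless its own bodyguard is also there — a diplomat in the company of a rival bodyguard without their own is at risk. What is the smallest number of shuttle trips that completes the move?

11

Counting alone: each trip to Station Beta takes at most 3 across and each return brings at least 1 back, so after t trips out (and t−1 returns) at most 3t − (t−1) of the 10 are across; that first reaches 10 at t = 5, so at least 9 crossings are needed.
The safety rule pushes this higher. Following every safe sequence of crossings, the most of the 10 that can be at Station Beta as the shuttle arrives there on crossing 9 is 9 — never all 10.
So no plan with fewer than 11 crossings exists, and this one achieves 11:
1. bodyguard C and diplomat C cross → Station Beta.
2. bodyguard C crosses ← Station Alpha.
3. diplomat A, diplomat B, and diplomat E cross → Station Beta.
4. diplomat C crosses ← Station Alpha.
5. bodyguard A, bodyguard B, and bodyguard E cross → Station Beta.
6. bodyguard B and diplomat B cross ← Station Alpha.
7. bodyguard B, bodyguard C, and bodyguard D cross → Station Beta.
8. diplomat E crosses ← Station Alpha.
9. diplomat B and diplomat C cross → Station Beta.
10. diplomat C crosses ← Station Alpha.
11. diplomat C, diplomat D, and diplomat E cross → Station Beta.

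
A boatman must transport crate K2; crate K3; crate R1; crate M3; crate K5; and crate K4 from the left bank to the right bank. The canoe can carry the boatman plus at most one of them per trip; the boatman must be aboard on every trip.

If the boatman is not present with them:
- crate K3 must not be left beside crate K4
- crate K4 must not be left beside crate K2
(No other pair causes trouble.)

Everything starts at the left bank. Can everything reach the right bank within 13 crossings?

Yes — this plan uses 13 crossings (≤ 13):
1. Boatman goes to the right bank with crate K4.  [the left bank: crate K2, crate K3, crate K5, crate M3, crate R1 | the right bank: crate K4]
2. Boatman goes back to the left bank alone.  [the left bank: crate K2, crate K3, crate K5, crate M3, crate R1 | the right bank: crate K4]
3. Boatman goes to the right bank with crate K2.  [the left bank: crate K3, crate K5, crate M3, crate R1 | the right bank: crate K2, crate K4]
4. Boatman goes back to the left bank with crate K4.  [the left bank: crate K3, crate K4, crate K5, crate M3, crate R1 | the right bank: crate K2]
5. Boatman goes to the right bank with crate K3.  [the left bank: crate K4, crate K5, crate M3, crate R1 | the right bank: crate K2, crate K3]
6. Boatman goes back to the left bank alone.  [the left bank: crate K4, crate K5, crate M3, crate R1 | the right bank: crate K2, crate K3]
7. Boatman goes to the right bank with crate R1.  [the left bank: crate K4, crate K5, crate M3 | the right bank: crate K2, crate K3, crate R1]
8. Boatman goes back to the left bank alone.  [the left bank: crate K4, crate K5, crate M3 | the right bank: crate K2, crate K3, crate R1]
9. Boatman goes to the right bank with crate M3.  [the left bank: crate K4, crate K5 | the right bank: crate K2, crate K3, crate M3, crate R1]
10. Boatman goes back to the left bank alone.  [the left bank: crate K4, crate K5 | the right bank: crate K2, crate K3, crate M3, crate R1]
11. Boatman goes to the right bank with crate K5.  [the left bank: crate K4 | the right bank: crate K2, crate K3, crate K5, crate M3, crate R1]
12. Boatman goes back to the left bank alone.  [the left bank: crate K4 | the right bank: crate K2, crate K3, crate K5, crate M3, crate R1]
13. Boatman goes to the right bank with crate K4.  [the left bank: — | the right bank: crate K2, crate K3, crate K4, crate K5, crate M3, crate R1]

Yes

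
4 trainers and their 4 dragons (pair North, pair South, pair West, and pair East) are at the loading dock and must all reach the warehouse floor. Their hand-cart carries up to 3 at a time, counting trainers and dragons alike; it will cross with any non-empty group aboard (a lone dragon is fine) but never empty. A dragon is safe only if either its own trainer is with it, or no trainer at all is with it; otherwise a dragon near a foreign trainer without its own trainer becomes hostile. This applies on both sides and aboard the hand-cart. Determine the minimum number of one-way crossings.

9

Counting alone: each trip to the warehouse floor takes at most 3 across and each return brings at least 1 back, so after t trips out (and t−1 returns) at most 3t − (t−1) of the 8 are across; that first reaches 8 at t = 4, so at least 7 crossings are needed.
The safety rule pushes this higher. Following every safe sequence of crossings, the most of the 8 that can be at the warehouse floor as the hand-cart arrives there on crossing 7 is 7 — never all 8.
So no plan with fewer than 9 crossings exists, and this one achieves 9:
1. dragon North and trainer North cross → the warehouse floor.
2. trainer North crosses ← the loading dock.
3. dragon South, trainer North, and trainer South cross → the warehouse floor.
4. dragon North and trainer North cross ← the loading dock.
5. trainer East, trainer North, and trainer West cross → the warehouse floor.
6. dragon South crosses ← the loading dock.
7. dragon North and dragon South cross → the warehouse floor.
8. dragon North crosses ← the loading dock.
9. dragon East, dragon North, and dragon West cross → the warehouse floor.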